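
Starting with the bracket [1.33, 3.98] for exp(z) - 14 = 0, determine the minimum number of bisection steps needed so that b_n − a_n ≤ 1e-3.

Initial width b − a = 3.98 − 1.33 = 2.650000.
After n steps the width is (b−a)/2^n; need (b−a)/2^n ≤ 1e-3.
So n ≥ log₂(2.650000/1e-3) = log₂(2650.0000) ≈ 11.3718.
Hence n = 12.

12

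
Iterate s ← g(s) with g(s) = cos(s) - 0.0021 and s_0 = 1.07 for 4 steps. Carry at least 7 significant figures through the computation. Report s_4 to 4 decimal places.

0.8056

s_1 = g(1.070000) = 0.478024
s_2 = g(0.478024) = 0.885806
s_3 = g(0.885806) = 0.630566
s_4 = g(0.630566) = 0.805594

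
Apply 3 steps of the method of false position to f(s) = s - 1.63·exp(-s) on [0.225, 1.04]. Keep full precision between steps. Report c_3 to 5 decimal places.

0.76180

f(0.225000) = -1.076581, f(1.040000) = 0.463869
step 1: c = 0.794583, f(c) = 0.058198 > 0 → new bracket [0.225000, 0.794583]
step 2: c = 0.765371, f(c) = 0.007158 > 0 → new bracket [0.225000, 0.765371]
step 3: c = 0.761802, f(c) = 0.000878 > 0 → new bracket [0.225000, 0.761802]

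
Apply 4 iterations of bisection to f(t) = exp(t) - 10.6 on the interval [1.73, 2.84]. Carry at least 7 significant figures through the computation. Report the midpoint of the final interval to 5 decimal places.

2.38906

f(1.730000) = -4.959346, f(2.840000) = 6.515766 (opposite signs)
step 1: m = 2.285000, f(m) = -0.774314 < 0 → root in [2.285000, 2.840000]
step 2: m = 2.562500, f(m) = 2.368197 > 0 → root in [2.285000, 2.562500]
step 3: m = 2.423750, f(m) = 0.688110 > 0 → root in [2.285000, 2.423750]
step 4: m = 2.354375, f(m) = -0.068455 < 0 → root in [2.354375, 2.423750]
Midpoint of [2.354375, 2.423750] = 2.389063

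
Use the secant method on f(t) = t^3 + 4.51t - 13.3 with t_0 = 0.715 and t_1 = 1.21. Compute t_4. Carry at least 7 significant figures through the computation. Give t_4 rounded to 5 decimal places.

1.74720

Secant update: t_(k+1) = t_k − f(t_k)·(t_k − t_(k-1))/(f(t_k) − f(t_(k-1))).
f(t_0) = -9.709824, f(t_1) = -6.071339
t_2 = 1.210000 - (-6.071339)·(1.210000 - 0.715000)/(-6.071339 - (-9.709824)) = 2.035979; f(t_2) = 4.321829
t_3 = 2.035979 - (4.321829)·(2.035979 - 1.210000)/(4.321829 - (-6.071339)) = 1.692509; f(t_3) = -0.818443
t_4 = 1.692509 - (-0.818443)·(1.692509 - 2.035979)/(-0.818443 - (4.321829)) = 1.747197; f(t_4) = -0.086477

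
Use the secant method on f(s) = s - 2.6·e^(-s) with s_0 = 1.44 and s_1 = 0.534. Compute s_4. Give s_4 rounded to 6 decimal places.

f(s_0) = 0.823988, f(s_1) = -0.990264
s_2 = 0.534000 - (-0.990264)·(0.534000 - 1.440000)/(-0.990264 - (0.823988)) = 1.028517; f(s_2) = 0.098922
s_3 = 1.028517 - (0.098922)·(1.028517 - 0.534000)/(0.098922 - (-0.990264)) = 0.983604; f(s_3) = 0.011306
s_4 = 0.983604 - (0.011306)·(0.983604 - 1.028517)/(0.011306 - (0.098922)) = 0.977809; f(s_4) = -0.000141

0.977809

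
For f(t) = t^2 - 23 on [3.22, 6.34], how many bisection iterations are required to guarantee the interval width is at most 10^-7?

25

Initial width b − a = 6.34 − 3.22 = 3.120000.
After n steps the width is (b−a)/2^n; need (b−a)/2^n ≤ 10^-7.
So n ≥ log₂(3.120000/10^-7) = log₂(31200000.0000) ≈ 24.8950.
Hence n = 25.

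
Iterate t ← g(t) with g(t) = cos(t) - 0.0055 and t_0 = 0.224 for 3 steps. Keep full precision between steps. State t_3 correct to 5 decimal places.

0.84165

t_1 = g(0.224000) = 0.969517
t_2 = g(0.969517) = 0.560198
t_3 = g(0.560198) = 0.841650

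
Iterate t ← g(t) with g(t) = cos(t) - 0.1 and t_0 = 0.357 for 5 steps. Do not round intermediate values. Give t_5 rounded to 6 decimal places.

t_1 = g(0.357000) = 0.836949
t_2 = g(0.836949) = 0.569731
t_3 = g(0.569731) = 0.742046
t_4 = g(0.742046) = 0.637087
t_5 = g(0.637087) = 0.703832

0.703832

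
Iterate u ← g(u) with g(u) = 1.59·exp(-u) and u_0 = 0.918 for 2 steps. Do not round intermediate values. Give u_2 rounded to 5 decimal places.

u_1 = g(0.918000) = 0.634914
u_2 = g(0.634914) = 0.842670

0.84267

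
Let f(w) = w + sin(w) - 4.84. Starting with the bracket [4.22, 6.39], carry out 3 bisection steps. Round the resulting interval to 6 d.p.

f(4.220000) = -1.501206, f(6.390000) = 1.656612 (opposite signs)
step 1: m = 5.305000, f(m) = -0.364485 < 0 → root in [5.305000, 6.390000]
step 2: m = 5.847500, f(m) = 0.585468 > 0 → root in [5.305000, 5.847500]
step 3: m = 5.576250, f(m) = 0.086743 > 0 → root in [5.305000, 5.576250]

[5.305000, 5.576250]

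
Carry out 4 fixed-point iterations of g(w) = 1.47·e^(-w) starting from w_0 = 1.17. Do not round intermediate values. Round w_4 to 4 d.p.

0.8238

w_1 = g(1.170000) = 0.456239
w_2 = g(0.456239) = 0.931483
w_3 = g(0.931483) = 0.579134
w_4 = g(0.579134) = 0.823763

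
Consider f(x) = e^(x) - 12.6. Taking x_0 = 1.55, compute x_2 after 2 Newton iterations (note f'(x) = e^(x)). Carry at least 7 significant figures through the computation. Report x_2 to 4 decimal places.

2.7256

Newton update: x ← x − f(x)/f'(x).
x_0 = 1.550000: f = -7.888530, f' = 4.711470 → x_1 = 1.550000 - (-7.888530)/(4.711470) = 3.224324
x_1 = 3.224324: f = 12.536588, f' = 25.136588 → x_2 = 3.224324 - (12.536588)/(25.136588) = 2.725586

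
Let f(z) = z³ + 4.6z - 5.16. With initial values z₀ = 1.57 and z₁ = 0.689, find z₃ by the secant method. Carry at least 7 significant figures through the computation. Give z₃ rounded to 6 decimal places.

0.946501

Secant update: z_(k+1) = z_k − f(z_k)·(z_k − z_(k-1))/(f(z_k) − f(z_(k-1))).
f(z_0) = 5.931893, f(z_1) = -1.663517
z_2 = 0.689000 - (-1.663517)·(0.689000 - 1.570000)/(-1.663517 - (5.931893)) = 0.881953; f(z_2) = -0.416996
z_3 = 0.881953 - (-0.416996)·(0.881953 - 0.689000)/(-0.416996 - (-1.663517)) = 0.946501; f(z_3) = 0.041843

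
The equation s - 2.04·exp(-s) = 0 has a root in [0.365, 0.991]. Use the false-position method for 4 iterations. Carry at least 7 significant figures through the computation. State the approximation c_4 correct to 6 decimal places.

f(0.365000) = -1.051161, f(0.991000) = 0.233741
step 1: c = 0.877122, f(c) = 0.028526 > 0 → new bracket [0.365000, 0.877122]
step 2: c = 0.863591, f(c) = 0.003435 > 0 → new bracket [0.365000, 0.863591]
step 3: c = 0.861967, f(c) = 0.000413 > 0 → new bracket [0.365000, 0.861967]
step 4: c = 0.861772, f(c) = 0.000050 > 0 → new bracket [0.365000, 0.861772]

0.861772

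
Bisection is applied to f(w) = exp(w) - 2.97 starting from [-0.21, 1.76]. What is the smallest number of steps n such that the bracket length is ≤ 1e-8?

Initial width b − a = 1.76 − -0.21 = 1.970000.
After n steps the width is (b−a)/2^n; need (b−a)/2^n ≤ 1e-8.
So n ≥ log₂(1.970000/1e-8) = log₂(197000000.0000) ≈ 27.5536.
Hence n = 28.

28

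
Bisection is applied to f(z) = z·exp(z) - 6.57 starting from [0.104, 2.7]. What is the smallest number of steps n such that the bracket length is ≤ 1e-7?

25

Initial width b − a = 2.7 − 0.104 = 2.596000.
After n steps the width is (b−a)/2^n; need (b−a)/2^n ≤ 1e-7.
So n ≥ log₂(2.596000/1e-7) = log₂(25960000.0000) ≈ 24.6298.
Hence n = 25.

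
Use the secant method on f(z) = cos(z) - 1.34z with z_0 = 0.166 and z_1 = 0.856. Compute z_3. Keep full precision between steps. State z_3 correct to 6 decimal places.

f(z_0) = 0.763814, f(z_1) = -0.491576
z_2 = 0.856000 - (-0.491576)·(0.856000 - 0.166000)/(-0.491576 - (0.763814)) = 0.585815; f(z_2) = 0.048270
z_3 = 0.585815 - (0.048270)·(0.585815 - 0.856000)/(0.048270 - (-0.491576)) = 0.609973; f(z_3) = 0.002299

0.609973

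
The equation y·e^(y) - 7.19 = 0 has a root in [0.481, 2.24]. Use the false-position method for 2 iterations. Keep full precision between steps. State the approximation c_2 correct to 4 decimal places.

False-position update: c = (a·f(b) − b·f(a))/(f(b) − f(a)); replace the endpoint whose sign matches f(c).
f(0.481000) = -6.411890, f(2.240000) = 13.851062
step 1: c = 1.037608, f(c) = -4.261397 < 0 → new bracket [1.037608, 2.240000]
step 2: c = 1.320500, f(c) = -2.244342 < 0 → new bracket [1.320500, 2.240000]

1.3205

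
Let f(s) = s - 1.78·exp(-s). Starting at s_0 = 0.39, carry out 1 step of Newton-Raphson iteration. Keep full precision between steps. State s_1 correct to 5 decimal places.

0.75966

Newton update: s ← s − f(s)/f'(s).
f'(s) = 1 + 1.78·exp(-s)
s_0 = 0.390000: f = -0.815161, f' = 2.205161 → s_1 = 0.390000 - (-0.815161)/(2.205161) = 0.759661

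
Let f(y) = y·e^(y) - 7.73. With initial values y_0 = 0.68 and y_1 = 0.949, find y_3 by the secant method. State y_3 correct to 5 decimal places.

f(y_0) = -6.387763, f(y_1) = -5.278614
y_2 = 0.949000 - (-5.278614)·(0.949000 - 0.680000)/(-5.278614 - (-6.387763)) = 2.229213; f(y_2) = 12.985080
y_3 = 2.229213 - (12.985080)·(2.229213 - 0.949000)/(12.985080 - (-5.278614)) = 1.319010; f(y_3) = -2.797275

1.31901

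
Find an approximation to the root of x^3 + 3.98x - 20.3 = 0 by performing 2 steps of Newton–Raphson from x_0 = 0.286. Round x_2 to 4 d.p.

3.3125

f'(x) = 3x^2 + 3.98
x_0 = 0.286000: f = -19.138326, f' = 4.225388 → x_1 = 0.286000 - (-19.138326)/(4.225388) = 4.815365
x_1 = 4.815365: f = 110.522616, f' = 73.543233 → x_2 = 4.815365 - (110.522616)/(73.543233) = 3.312540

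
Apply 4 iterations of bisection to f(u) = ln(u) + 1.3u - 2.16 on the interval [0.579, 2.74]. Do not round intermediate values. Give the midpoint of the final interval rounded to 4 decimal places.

f(0.579000) = -1.953753, f(2.740000) = 2.409958 (opposite signs)
step 1: m = 1.659500, f(m) = 0.503866 > 0 → root in [0.579000, 1.659500]
step 2: m = 1.119250, f(m) = -0.592316 < 0 → root in [1.119250, 1.659500]
step 3: m = 1.389375, f(m) = -0.024958 < 0 → root in [1.389375, 1.659500]
step 4: m = 1.524437, f(m) = 0.243394 > 0 → root in [1.389375, 1.524437]
Midpoint of [1.389375, 1.524437] = 1.456906

1.4569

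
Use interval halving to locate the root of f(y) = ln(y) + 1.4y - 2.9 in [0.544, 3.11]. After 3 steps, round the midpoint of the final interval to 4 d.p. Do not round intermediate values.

1.6666

f(0.544000) = -2.747206, f(3.110000) = 2.588623 (opposite signs)
step 1: m = 1.827000, f(m) = 0.260475 > 0 → root in [0.544000, 1.827000]
step 2: m = 1.185500, f(m) = -1.070135 < 0 → root in [1.185500, 1.827000]
step 3: m = 1.506250, f(m) = -0.381627 < 0 → root in [1.506250, 1.827000]
Midpoint of [1.506250, 1.827000] = 1.666625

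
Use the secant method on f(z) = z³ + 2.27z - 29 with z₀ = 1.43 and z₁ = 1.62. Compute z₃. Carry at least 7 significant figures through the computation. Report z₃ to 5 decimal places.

2.41847

Secant update: z_(k+1) = z_k − f(z_k)·(z_k − z_(k-1))/(f(z_k) − f(z_(k-1))).
f(z_0) = -22.829693, f(z_1) = -21.071072
z_2 = 1.620000 - (-21.071072)·(1.620000 - 1.430000)/(-21.071072 - (-22.829693)) = 3.896502; f(z_2) = 39.004574
z_3 = 3.896502 - (39.004574)·(3.896502 - 1.620000)/(39.004574 - (-21.071072)) = 2.418466; f(z_3) = -9.364538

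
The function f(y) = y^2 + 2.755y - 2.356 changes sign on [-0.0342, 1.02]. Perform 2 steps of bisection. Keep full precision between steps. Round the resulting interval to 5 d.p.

[0.49290, 0.75645]

f(-0.034200) = -2.449051, f(1.020000) = 1.494500 (opposite signs)
step 1: m = 0.492900, f(m) = -0.755110 < 0 → root in [0.492900, 1.020000]
step 2: m = 0.756450, f(m) = 0.300236 > 0 → root in [0.492900, 0.756450]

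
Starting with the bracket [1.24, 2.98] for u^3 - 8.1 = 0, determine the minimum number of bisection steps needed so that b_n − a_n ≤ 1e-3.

11

Initial width b − a = 2.98 − 1.24 = 1.740000.
After n steps the width is (b−a)/2^n; need (b−a)/2^n ≤ 1e-3.
So n ≥ log₂(1.740000/1e-3) = log₂(1740.0000) ≈ 10.7649.
Hence n = 11.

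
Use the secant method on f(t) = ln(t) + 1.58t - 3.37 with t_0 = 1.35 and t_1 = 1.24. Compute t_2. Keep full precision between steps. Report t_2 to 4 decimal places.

1.7482

Secant update: t_(k+1) = t_k − f(t_k)·(t_k − t_(k-1))/(f(t_k) − f(t_(k-1))).
f(t_0) = -0.936895, f(t_1) = -1.195689
t_2 = 1.240000 - (-1.195689)·(1.240000 - 1.350000)/(-1.195689 - (-0.936895)) = 1.748227; f(t_2) = -0.049199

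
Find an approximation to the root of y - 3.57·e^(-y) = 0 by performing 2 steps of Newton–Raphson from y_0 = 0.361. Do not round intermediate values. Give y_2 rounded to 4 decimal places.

f'(y) = 1 + 3.57·e^(-y)
y_0 = 0.361000: f = -2.127215, f' = 3.488215 → y_1 = 0.361000 - (-2.127215)/(3.488215) = 0.970829
y_1 = 0.970829: f = -0.381376, f' = 2.352205 → y_2 = 0.970829 - (-0.381376)/(2.352205) = 1.132965

1.1330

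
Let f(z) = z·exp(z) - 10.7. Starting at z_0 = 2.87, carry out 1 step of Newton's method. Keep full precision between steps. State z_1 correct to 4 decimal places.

2.2852

f'(z) = (z + 1)·exp(z)
z_0 = 2.870000: f = 39.918242, f' = 68.255260 → z_1 = 2.870000 - (39.918242)/(68.255260) = 2.285162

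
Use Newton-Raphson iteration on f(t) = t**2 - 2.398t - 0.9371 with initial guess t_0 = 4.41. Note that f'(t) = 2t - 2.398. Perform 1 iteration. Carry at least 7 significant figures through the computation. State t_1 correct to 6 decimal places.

Newton update: t ← t − f(t)/f'(t).
t_0 = 4.410000: f = 7.935820, f' = 6.422000 → t_1 = 4.410000 - (7.935820)/(6.422000) = 3.174276

3.174276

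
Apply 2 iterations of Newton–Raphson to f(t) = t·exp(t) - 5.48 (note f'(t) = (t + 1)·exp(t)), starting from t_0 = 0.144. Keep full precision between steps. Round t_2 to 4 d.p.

Newton update: t ← t − f(t)/f'(t).
t_0 = 0.144000: f = -5.313697, f' = 1.321187 → t_1 = 0.144000 - (-5.313697)/(1.321187) = 4.165910
t_1 = 4.165910: f = 263.018289, f' = 332.949586 → t_2 = 4.165910 - (263.018289)/(332.949586) = 3.375946

3.3759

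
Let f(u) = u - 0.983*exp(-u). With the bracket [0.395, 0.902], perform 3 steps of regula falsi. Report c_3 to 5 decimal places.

0.56097

False-position update: c = (a·f(b) − b·f(a))/(f(b) − f(a)); replace the endpoint whose sign matches f(c).
f(0.395000) = -0.267227, f(0.902000) = 0.503141
step 1: c = 0.570870, f(c) = 0.015441 > 0 → new bracket [0.395000, 0.570870]
step 2: c = 0.561262, f(c) = 0.000472 > 0 → new bracket [0.395000, 0.561262]
step 3: c = 0.560969, f(c) = 0.000014 > 0 → new bracket [0.395000, 0.560969]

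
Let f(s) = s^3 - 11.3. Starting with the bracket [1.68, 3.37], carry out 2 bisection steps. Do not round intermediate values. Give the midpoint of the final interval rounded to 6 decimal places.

f(1.680000) = -6.558368, f(3.370000) = 26.972753 (opposite signs)
step 1: m = 2.525000, f(m) = 4.798453 > 0 → root in [1.680000, 2.525000]
step 2: m = 2.102500, f(m) = -2.005886 < 0 → root in [2.102500, 2.525000]
Midpoint of [2.102500, 2.525000] = 2.313750

2.313750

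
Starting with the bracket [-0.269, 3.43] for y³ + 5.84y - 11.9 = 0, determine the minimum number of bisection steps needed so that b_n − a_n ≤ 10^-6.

22

Initial width b − a = 3.43 − -0.269 = 3.699000.
After n steps the width is (b−a)/2^n; need (b−a)/2^n ≤ 10^-6.
So n ≥ log₂(3.699000/10^-6) = log₂(3699000.0000) ≈ 21.8187.
Hence n = 22.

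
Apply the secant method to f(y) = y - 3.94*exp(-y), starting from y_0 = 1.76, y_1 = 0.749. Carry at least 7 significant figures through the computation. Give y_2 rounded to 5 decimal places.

Secant update: y_(k+1) = y_k − f(y_k)·(y_k − y_(k-1))/(f(y_k) − f(y_(k-1))).
f(y_0) = 1.082143, f(y_1) = -1.113986
y_2 = 0.749000 - (-1.113986)·(0.749000 - 1.760000)/(-1.113986 - (1.082143)) = 1.261830; f(y_2) = 0.146276

1.26183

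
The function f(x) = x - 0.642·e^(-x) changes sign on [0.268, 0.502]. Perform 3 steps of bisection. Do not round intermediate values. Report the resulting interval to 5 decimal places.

f(0.268000) = -0.223071, f(0.502000) = 0.113385 (opposite signs)
step 1: m = 0.385000, f(m) = -0.051849 < 0 → root in [0.385000, 0.502000]
step 2: m = 0.443500, f(m) = 0.031473 > 0 → root in [0.385000, 0.443500]
step 3: m = 0.414250, f(m) = -0.010007 < 0 → root in [0.414250, 0.443500]

[0.41425, 0.44350]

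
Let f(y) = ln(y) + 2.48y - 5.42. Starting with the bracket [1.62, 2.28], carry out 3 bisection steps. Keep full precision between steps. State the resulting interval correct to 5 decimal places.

f(1.620000) = -0.919974, f(2.280000) = 1.058575 (opposite signs)
step 1: m = 1.950000, f(m) = 0.083829 > 0 → root in [1.620000, 1.950000]
step 2: m = 1.785000, f(m) = -0.413782 < 0 → root in [1.785000, 1.950000]
step 3: m = 1.867500, f(m) = -0.163999 < 0 → root in [1.867500, 1.950000]

[1.86750, 1.95000]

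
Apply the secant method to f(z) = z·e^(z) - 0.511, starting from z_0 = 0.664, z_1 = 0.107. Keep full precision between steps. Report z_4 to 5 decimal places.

f(z_0) = 0.778851, f(z_1) = -0.391916
z_2 = 0.107000 - (-0.391916)·(0.107000 - 0.664000)/(-0.391916 - (0.778851)) = 0.293457; f(z_2) = -0.117459
z_3 = 0.293457 - (-0.117459)·(0.293457 - 0.107000)/(-0.117459 - (-0.391916)) = 0.373254; f(z_3) = 0.031134
z_4 = 0.373254 - (0.031134)·(0.373254 - 0.293457)/(0.031134 - (-0.117459)) = 0.356534; f(z_4) = -0.001737

0.35653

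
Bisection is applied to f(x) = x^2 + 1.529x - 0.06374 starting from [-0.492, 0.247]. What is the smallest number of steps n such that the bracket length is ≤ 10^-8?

27

Initial width b − a = 0.247 − -0.492 = 0.739000.
After n steps the width is (b−a)/2^n; need (b−a)/2^n ≤ 10^-8.
So n ≥ log₂(0.739000/10^-8) = log₂(73900000.0000) ≈ 26.1391.
Hence n = 27.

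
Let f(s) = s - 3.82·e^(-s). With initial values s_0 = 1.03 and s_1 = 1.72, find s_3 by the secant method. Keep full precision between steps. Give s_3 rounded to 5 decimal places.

1.17420

f(s_0) = -0.333767, f(s_1) = 1.035967
s_2 = 1.720000 - (1.035967)·(1.720000 - 1.030000)/(1.035967 - (-0.333767)) = 1.198134; f(s_2) = 0.045423
s_3 = 1.198134 - (0.045423)·(1.198134 - 1.720000)/(0.045423 - (1.035967)) = 1.174203; f(s_3) = -0.006426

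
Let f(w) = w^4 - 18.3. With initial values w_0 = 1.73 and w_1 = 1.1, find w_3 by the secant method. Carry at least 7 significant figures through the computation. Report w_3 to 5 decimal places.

Secant update: w_(k+1) = w_k − f(w_k)·(w_k − w_(k-1))/(f(w_k) − f(w_(k-1))).
f(w_0) = -9.342550, f(w_1) = -16.835900
w_2 = 1.100000 - (-16.835900)·(1.100000 - 1.730000)/(-16.835900 - (-9.342550)) = 2.515471; f(w_2) = 21.738423
w_3 = 2.515471 - (21.738423)·(2.515471 - 1.100000)/(21.738423 - (-16.835900)) = 1.717787; f(w_3) = -9.592823

1.71779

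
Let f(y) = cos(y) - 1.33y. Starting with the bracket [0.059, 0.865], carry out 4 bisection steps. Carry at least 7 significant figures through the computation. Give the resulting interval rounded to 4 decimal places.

[0.6131, 0.6635]

f(0.059000) = 0.919790, f(0.865000) = -0.501810 (opposite signs)
step 1: m = 0.462000, f(m) = 0.280703 > 0 → root in [0.462000, 0.865000]
step 2: m = 0.663500, f(m) = -0.094614 < 0 → root in [0.462000, 0.663500]
step 3: m = 0.562750, f(m) = 0.097334 > 0 → root in [0.562750, 0.663500]
step 4: m = 0.613125, f(m) = 0.002398 > 0 → root in [0.613125, 0.663500]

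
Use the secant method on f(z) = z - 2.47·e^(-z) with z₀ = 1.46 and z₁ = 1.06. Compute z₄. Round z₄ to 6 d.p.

0.952688

Secant update: z_(k+1) = z_k − f(z_k)·(z_k − z_(k-1))/(f(z_k) − f(z_(k-1))).
f(z_0) = 0.886376, f(z_1) = 0.204254
z_2 = 1.060000 - (0.204254)·(1.060000 - 1.460000)/(0.204254 - (0.886376)) = 0.940224; f(z_2) = -0.024410
z_3 = 0.940224 - (-0.024410)·(0.940224 - 1.060000)/(-0.024410 - (0.204254)) = 0.953010; f(z_3) = 0.000632
z_4 = 0.953010 - (0.000632)·(0.953010 - 0.940224)/(0.000632 - (-0.024410)) = 0.952688; f(z_4) = 0.000002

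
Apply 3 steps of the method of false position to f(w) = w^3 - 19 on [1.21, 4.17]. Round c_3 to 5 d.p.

f(1.210000) = -17.228439, f(4.170000) = 53.511713
step 1: c = 1.930894, f(c) = -11.800944 < 0 → new bracket [1.930894, 4.170000]
step 2: c = 2.335465, f(c) = -6.261453 < 0 → new bracket [2.335465, 4.170000]
step 3: c = 2.527639, f(c) = -2.851022 < 0 → new bracket [2.527639, 4.170000]

2.52764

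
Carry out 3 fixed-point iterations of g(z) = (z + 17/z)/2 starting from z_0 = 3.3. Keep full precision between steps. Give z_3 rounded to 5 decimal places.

4.12311

z_1 = g(3.300000) = 4.225758
z_2 = g(4.225758) = 4.124352
z_3 = g(4.124352) = 4.123106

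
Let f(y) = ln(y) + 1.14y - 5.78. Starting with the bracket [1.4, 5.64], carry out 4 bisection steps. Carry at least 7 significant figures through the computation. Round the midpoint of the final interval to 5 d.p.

f(1.400000) = -3.847528, f(5.640000) = 2.379484 (opposite signs)
step 1: m = 3.520000, f(m) = -0.508739 < 0 → root in [3.520000, 5.640000]
step 2: m = 4.580000, f(m) = 0.962899 > 0 → root in [3.520000, 4.580000]
step 3: m = 4.050000, f(m) = 0.235717 > 0 → root in [3.520000, 4.050000]
step 4: m = 3.785000, f(m) = -0.134054 < 0 → root in [3.785000, 4.050000]
Midpoint of [3.785000, 4.050000] = 3.917500

3.91750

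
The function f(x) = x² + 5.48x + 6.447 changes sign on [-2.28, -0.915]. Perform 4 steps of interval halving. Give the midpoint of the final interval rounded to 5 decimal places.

f(-2.280000) = -0.849000, f(-0.915000) = 2.270025 (opposite signs)
step 1: m = -1.597500, f(m) = 0.244706 > 0 → root in [-2.280000, -1.597500]
step 2: m = -1.938750, f(m) = -0.418598 < 0 → root in [-1.938750, -1.597500]
step 3: m = -1.768125, f(m) = -0.116059 < 0 → root in [-1.768125, -1.597500]
step 4: m = -1.682812, f(m) = 0.057045 > 0 → root in [-1.768125, -1.682812]
Midpoint of [-1.768125, -1.682812] = -1.725469

-1.72547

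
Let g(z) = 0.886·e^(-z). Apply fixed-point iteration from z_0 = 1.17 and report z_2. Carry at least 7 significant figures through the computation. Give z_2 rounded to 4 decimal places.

0.6730

z_1 = g(1.170000) = 0.274985
z_2 = g(0.274985) = 0.672991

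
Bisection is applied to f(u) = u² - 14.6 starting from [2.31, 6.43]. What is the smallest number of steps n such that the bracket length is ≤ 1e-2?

9

Initial width b − a = 6.43 − 2.31 = 4.120000.
After n steps the width is (b−a)/2^n; need (b−a)/2^n ≤ 1e-2.
So n ≥ log₂(4.120000/1e-2) = log₂(412.0000) ≈ 8.6865.
Hence n = 9.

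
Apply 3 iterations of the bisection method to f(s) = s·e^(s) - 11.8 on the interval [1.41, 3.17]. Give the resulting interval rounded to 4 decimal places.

[1.8500, 2.0700]

f(1.410000) = -6.024703, f(3.170000) = 63.669725 (opposite signs)
step 1: m = 2.290000, f(m) = 10.813607 > 0 → root in [1.410000, 2.290000]
step 2: m = 1.850000, f(m) = -0.034334 < 0 → root in [1.850000, 2.290000]
step 3: m = 2.070000, f(m) = 4.604384 > 0 → root in [1.850000, 2.070000]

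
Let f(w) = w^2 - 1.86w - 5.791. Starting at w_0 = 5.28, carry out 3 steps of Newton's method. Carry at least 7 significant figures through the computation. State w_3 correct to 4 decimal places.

3.5100

f'(w) = 2w - 1.86
w_0 = 5.280000: f = 12.266600, f' = 8.700000 → w_1 = 5.280000 - (12.266600)/(8.700000) = 3.870046
w_1 = 3.870046: f = 1.987970, f' = 5.880092 → w_2 = 3.870046 - (1.987970)/(5.880092) = 3.531961
w_2 = 3.531961: f = 0.114301, f' = 5.203922 → w_3 = 3.531961 - (0.114301)/(5.203922) = 3.509997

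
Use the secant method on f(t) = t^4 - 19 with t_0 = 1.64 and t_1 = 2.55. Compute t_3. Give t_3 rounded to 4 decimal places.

2.0466

f(t_0) = -11.766052, f(t_1) = 23.282506
t_2 = 2.550000 - (23.282506)·(2.550000 - 1.640000)/(23.282506 - (-11.766052)) = 1.945494; f(t_2) = -4.674191
t_3 = 1.945494 - (-4.674191)·(1.945494 - 2.550000)/(-4.674191 - (23.282506)) = 2.046563; f(t_3) = -1.457125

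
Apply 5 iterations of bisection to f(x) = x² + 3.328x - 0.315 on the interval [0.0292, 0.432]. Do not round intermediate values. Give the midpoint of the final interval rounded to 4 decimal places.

0.0858

f(0.029200) = -0.216970, f(0.432000) = 1.309320 (opposite signs)
step 1: m = 0.230600, f(m) = 0.505613 > 0 → root in [0.029200, 0.230600]
step 2: m = 0.129900, f(m) = 0.134181 > 0 → root in [0.029200, 0.129900]
step 3: m = 0.079550, f(m) = -0.043929 < 0 → root in [0.079550, 0.129900]
step 4: m = 0.104725, f(m) = 0.044492 > 0 → root in [0.079550, 0.104725]
step 5: m = 0.092137, f(m) = 0.000123 > 0 → root in [0.079550, 0.092137]
Midpoint of [0.079550, 0.092137] = 0.085844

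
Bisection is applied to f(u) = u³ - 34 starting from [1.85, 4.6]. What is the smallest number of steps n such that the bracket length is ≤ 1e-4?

15

Initial width b − a = 4.6 − 1.85 = 2.750000.
After n steps the width is (b−a)/2^n; need (b−a)/2^n ≤ 1e-4.
So n ≥ log₂(2.750000/1e-4) = log₂(27500.0000) ≈ 14.7471.
Hence n = 15.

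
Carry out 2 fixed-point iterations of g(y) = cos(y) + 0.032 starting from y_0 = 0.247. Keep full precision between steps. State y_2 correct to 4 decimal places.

0.5709

y_1 = g(0.247000) = 1.001650
y_2 = g(1.001650) = 0.570913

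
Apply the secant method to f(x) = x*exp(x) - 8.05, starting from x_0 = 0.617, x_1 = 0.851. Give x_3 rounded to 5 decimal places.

f(x_0) = -6.906477, f(x_1) = -6.056968
x_2 = 0.851000 - (-6.056968)·(0.851000 - 0.617000)/(-6.056968 - (-6.906477)) = 2.519412; f(x_2) = 23.244362
x_3 = 2.519412 - (23.244362)·(2.519412 - 0.851000)/(23.244362 - (-6.056968)) = 1.195883; f(x_3) = -4.095844

1.19588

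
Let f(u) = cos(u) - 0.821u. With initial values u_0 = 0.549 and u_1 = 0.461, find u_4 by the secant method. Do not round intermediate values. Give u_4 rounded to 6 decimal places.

f(u_0) = 0.402318, f(u_1) = 0.517127
u_2 = 0.461000 - (0.517127)·(0.461000 - 0.549000)/(0.517127 - (0.402318)) = 0.857372; f(u_2) = -0.049475
u_3 = 0.857372 - (-0.049475)·(0.857372 - 0.461000)/(-0.049475 - (0.517127)) = 0.822761; f(u_3) = 0.004713
u_4 = 0.822761 - (0.004713)·(0.822761 - 0.857372)/(0.004713 - (-0.049475)) = 0.825771; f(u_4) = 0.000032

0.825771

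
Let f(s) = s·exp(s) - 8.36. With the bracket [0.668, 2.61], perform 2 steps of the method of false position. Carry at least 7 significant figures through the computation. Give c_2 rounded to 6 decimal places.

1.318595

False-position update: c = (a·f(b) − b·f(a))/(f(b) − f(a)); replace the endpoint whose sign matches f(c).
f(0.668000) = -7.057178, f(2.610000) = 27.133523
step 1: c = 1.068841, f(c) = -5.247531 < 0 → new bracket [1.068841, 2.610000]
step 2: c = 1.318595, f(c) = -3.430877 < 0 → new bracket [1.318595, 2.610000]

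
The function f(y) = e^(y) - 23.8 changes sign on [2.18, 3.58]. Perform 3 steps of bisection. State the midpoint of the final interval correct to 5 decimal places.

3.14250

f(2.180000) = -14.953694, f(3.580000) = 12.073541 (opposite signs)
step 1: m = 2.880000, f(m) = -5.985727 < 0 → root in [2.880000, 3.580000]
step 2: m = 3.230000, f(m) = 1.479657 > 0 → root in [2.880000, 3.230000]
step 3: m = 3.055000, f(m) = -2.578814 < 0 → root in [3.055000, 3.230000]
Midpoint of [3.055000, 3.230000] = 3.142500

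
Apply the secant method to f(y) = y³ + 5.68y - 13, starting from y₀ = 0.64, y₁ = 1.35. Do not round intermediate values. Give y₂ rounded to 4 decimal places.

Secant update: y_(k+1) = y_k − f(y_k)·(y_k − y_(k-1))/(f(y_k) − f(y_(k-1))).
f(y_0) = -9.102656, f(y_1) = -2.871625
y_2 = 1.350000 - (-2.871625)·(1.350000 - 0.640000)/(-2.871625 - (-9.102656)) = 1.677210; f(y_2) = 1.244596

1.6772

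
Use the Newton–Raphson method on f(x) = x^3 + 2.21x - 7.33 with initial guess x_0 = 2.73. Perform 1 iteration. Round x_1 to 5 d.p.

1.95463

f'(x) = 3x^2 + 2.21
x_0 = 2.730000: f = 19.049717, f' = 24.568700 → x_1 = 2.730000 - (19.049717)/(24.568700) = 1.954635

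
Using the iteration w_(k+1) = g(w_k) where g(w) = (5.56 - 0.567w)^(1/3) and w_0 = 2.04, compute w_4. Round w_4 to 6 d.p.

1.665030

w_1 = g(2.040000) = 1.639055
w_2 = g(1.639055) = 1.666790
w_3 = g(1.666790) = 1.664901
w_4 = g(1.664901) = 1.665030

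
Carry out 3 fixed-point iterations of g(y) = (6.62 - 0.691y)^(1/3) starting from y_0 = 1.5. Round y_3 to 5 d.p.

y_1 = g(1.500000) = 1.774062
y_2 = g(1.774062) = 1.753774
y_3 = g(1.753774) = 1.755292

1.75529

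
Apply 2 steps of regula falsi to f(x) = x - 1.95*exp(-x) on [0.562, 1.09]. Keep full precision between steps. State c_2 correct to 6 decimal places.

False-position update: c = (a·f(b) − b·f(a))/(f(b) − f(a)); replace the endpoint whose sign matches f(c).
f(0.562000) = -0.549632, f(1.090000) = 0.434378
step 1: c = 0.856922, f(c) = 0.029211 > 0 → new bracket [0.562000, 0.856922]
step 2: c = 0.842038, f(c) = 0.001917 > 0 → new bracket [0.562000, 0.842038]

0.842038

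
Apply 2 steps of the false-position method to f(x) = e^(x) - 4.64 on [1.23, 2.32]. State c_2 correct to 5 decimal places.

f(1.230000) = -1.218770, f(2.320000) = 5.535674
step 1: c = 1.426679, f(c) = -0.475154 < 0 → new bracket [1.426679, 2.320000]
step 2: c = 1.497296, f(c) = -0.170413 < 0 → new bracket [1.497296, 2.320000]

1.49730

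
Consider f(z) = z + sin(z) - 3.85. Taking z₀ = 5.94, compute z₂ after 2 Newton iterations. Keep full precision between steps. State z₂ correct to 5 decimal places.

4.85561

f'(z) = 1 + cos(z)
z_0 = 5.940000: f = 1.753512, f' = 1.941688 → z_1 = 5.940000 - (1.753512)/(1.941688) = 5.036914
z_1 = 5.036914: f = 0.239111, f' = 1.318858 → z_2 = 5.036914 - (0.239111)/(1.318858) = 4.855612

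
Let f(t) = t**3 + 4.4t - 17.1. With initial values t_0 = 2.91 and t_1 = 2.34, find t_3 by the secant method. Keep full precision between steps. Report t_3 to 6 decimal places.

f(t_0) = 20.346171, f(t_1) = 6.008904
t_2 = 2.340000 - (6.008904)·(2.340000 - 2.910000)/(6.008904 - (20.346171)) = 2.101107; f(t_2) = 1.420521
t_3 = 2.101107 - (1.420521)·(2.101107 - 2.340000)/(1.420521 - (6.008904)) = 2.027148; f(t_3) = 0.149664

2.027148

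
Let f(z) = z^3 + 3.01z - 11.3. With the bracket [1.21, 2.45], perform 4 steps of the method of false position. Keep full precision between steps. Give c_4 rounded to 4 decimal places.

1.8018

f(1.210000) = -5.886339, f(2.450000) = 10.780625
step 1: c = 1.647936, f(c) = -1.864426 < 0 → new bracket [1.647936, 2.450000]
step 2: c = 1.766195, f(c) = -0.474209 < 0 → new bracket [1.766195, 2.450000]
step 3: c = 1.795006, f(c) = -0.113439 < 0 → new bracket [1.795006, 2.450000]
step 4: c = 1.801826, f(c) = -0.026732 < 0 → new bracket [1.801826, 2.450000]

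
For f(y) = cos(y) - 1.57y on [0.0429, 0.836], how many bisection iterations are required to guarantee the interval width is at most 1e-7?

Initial width b − a = 0.836 − 0.0429 = 0.793100.
After n steps the width is (b−a)/2^n; need (b−a)/2^n ≤ 1e-7.
So n ≥ log₂(0.793100/1e-7) = log₂(7931000.0000) ≈ 22.9191.
Hence n = 23.

23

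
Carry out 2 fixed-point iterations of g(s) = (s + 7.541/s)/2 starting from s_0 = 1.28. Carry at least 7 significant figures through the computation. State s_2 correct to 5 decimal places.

2.84439

s_1 = g(1.280000) = 3.585703
s_2 = g(3.585703) = 2.844389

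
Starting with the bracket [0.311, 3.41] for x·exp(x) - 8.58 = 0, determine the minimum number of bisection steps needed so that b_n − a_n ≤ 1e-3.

12

Initial width b − a = 3.41 − 0.311 = 3.099000.
After n steps the width is (b−a)/2^n; need (b−a)/2^n ≤ 1e-3.
So n ≥ log₂(3.099000/1e-3) = log₂(3099.0000) ≈ 11.5976.
Hence n = 12.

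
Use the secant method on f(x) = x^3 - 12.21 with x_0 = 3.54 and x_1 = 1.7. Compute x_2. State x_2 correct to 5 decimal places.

f(x_0) = 32.151864, f(x_1) = -7.297000
x_2 = 1.700000 - (-7.297000)·(1.700000 - 3.540000)/(-7.297000 - (32.151864)) = 2.040351; f(x_2) = -3.715947

2.04035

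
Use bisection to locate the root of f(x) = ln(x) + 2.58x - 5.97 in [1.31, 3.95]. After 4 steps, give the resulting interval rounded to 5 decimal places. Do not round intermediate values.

f(1.310000) = -2.320173, f(3.950000) = 5.594716 (opposite signs)
step 1: m = 2.630000, f(m) = 1.782384 > 0 → root in [1.310000, 2.630000]
step 2: m = 1.970000, f(m) = -0.209366 < 0 → root in [1.970000, 2.630000]
step 3: m = 2.300000, f(m) = 0.796909 > 0 → root in [1.970000, 2.300000]
step 4: m = 2.135000, f(m) = 0.296767 > 0 → root in [1.970000, 2.135000]

[1.97000, 2.13500]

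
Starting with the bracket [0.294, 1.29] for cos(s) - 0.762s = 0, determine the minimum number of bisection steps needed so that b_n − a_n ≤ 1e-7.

Initial width b − a = 1.29 − 0.294 = 0.996000.
After n steps the width is (b−a)/2^n; need (b−a)/2^n ≤ 1e-7.
So n ≥ log₂(0.996000/1e-7) = log₂(9960000.0000) ≈ 23.2477.
Hence n = 24.

24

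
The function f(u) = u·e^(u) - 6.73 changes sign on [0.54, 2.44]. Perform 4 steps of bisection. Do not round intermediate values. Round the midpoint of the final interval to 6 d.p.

1.549375

f(0.540000) = -5.803356, f(2.440000) = 21.264219 (opposite signs)
step 1: m = 1.490000, f(m) = -0.118728 < 0 → root in [1.490000, 2.440000]
step 2: m = 1.965000, f(m) = 7.290103 > 0 → root in [1.490000, 1.965000]
step 3: m = 1.727500, f(m) = 2.989899 > 0 → root in [1.490000, 1.727500]
step 4: m = 1.608750, f(m) = 1.308219 > 0 → root in [1.490000, 1.608750]
Midpoint of [1.490000, 1.608750] = 1.549375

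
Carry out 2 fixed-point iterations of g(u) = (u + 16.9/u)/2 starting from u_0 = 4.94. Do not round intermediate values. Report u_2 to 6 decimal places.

4.111540

u_1 = g(4.940000) = 4.180526
u_2 = g(4.180526) = 4.111540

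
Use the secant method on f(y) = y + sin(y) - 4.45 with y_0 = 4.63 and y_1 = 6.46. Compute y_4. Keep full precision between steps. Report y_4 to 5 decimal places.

5.29001

f(y_0) = -0.816608, f(y_1) = 2.185895
y_2 = 6.460000 - (2.185895)·(6.460000 - 4.630000)/(2.185895 - (-0.816608)) = 5.127716; f(y_2) = -0.237269
y_3 = 5.127716 - (-0.237269)·(5.127716 - 6.460000)/(-0.237269 - (2.185895)) = 5.258169; f(y_3) = -0.046554
y_4 = 5.258169 - (-0.046554)·(5.258169 - 5.127716)/(-0.046554 - (-0.237269)) = 5.290013; f(y_4) = 0.002250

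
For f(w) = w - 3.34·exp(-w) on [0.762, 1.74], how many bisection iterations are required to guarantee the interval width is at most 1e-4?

Initial width b − a = 1.74 − 0.762 = 0.978000.
After n steps the width is (b−a)/2^n; need (b−a)/2^n ≤ 1e-4.
So n ≥ log₂(0.978000/1e-4) = log₂(9780.0000) ≈ 13.2556.
Hence n = 14.

14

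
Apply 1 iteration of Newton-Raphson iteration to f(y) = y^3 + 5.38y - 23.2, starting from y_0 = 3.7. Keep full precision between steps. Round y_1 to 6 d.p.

f'(y) = 3y^2 + 5.38
y_0 = 3.700000: f = 47.359000, f' = 46.450000 → y_1 = 3.700000 - (47.359000)/(46.450000) = 2.680431

2.680431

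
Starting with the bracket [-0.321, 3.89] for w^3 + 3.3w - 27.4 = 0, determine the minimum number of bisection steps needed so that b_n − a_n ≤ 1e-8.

Initial width b − a = 3.89 − -0.321 = 4.211000.
After n steps the width is (b−a)/2^n; need (b−a)/2^n ≤ 1e-8.
So n ≥ log₂(4.211000/1e-8) = log₂(421100000.0000) ≈ 28.6496.
Hence n = 29.

29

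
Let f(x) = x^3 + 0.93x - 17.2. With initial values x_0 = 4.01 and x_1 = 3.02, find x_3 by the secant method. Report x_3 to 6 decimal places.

2.500016

f(x_0) = 51.010501, f(x_1) = 13.152208
x_2 = 3.020000 - (13.152208)·(3.020000 - 4.010000)/(13.152208 - (51.010501)) = 2.676068; f(x_2) = 4.452971
x_3 = 2.676068 - (4.452971)·(2.676068 - 3.020000)/(4.452971 - (13.152208)) = 2.500016; f(x_3) = 0.750306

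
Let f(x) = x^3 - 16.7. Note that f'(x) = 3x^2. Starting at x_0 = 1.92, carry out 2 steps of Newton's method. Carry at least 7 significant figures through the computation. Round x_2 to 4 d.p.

2.5751

Newton update: x ← x − f(x)/f'(x).
x_0 = 1.920000: f = -9.622112, f' = 11.059200 → x_1 = 1.920000 - (-9.622112)/(11.059200) = 2.790055
x_1 = 2.790055: f = 5.018923, f' = 23.353220 → x_2 = 2.790055 - (5.018923)/(23.353220) = 2.575141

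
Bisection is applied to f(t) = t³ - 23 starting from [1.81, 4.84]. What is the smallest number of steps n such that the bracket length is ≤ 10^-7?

25

Initial width b − a = 4.84 − 1.81 = 3.030000.
After n steps the width is (b−a)/2^n; need (b−a)/2^n ≤ 10^-7.
So n ≥ log₂(3.030000/10^-7) = log₂(30300000.0000) ≈ 24.8528.
Hence n = 25.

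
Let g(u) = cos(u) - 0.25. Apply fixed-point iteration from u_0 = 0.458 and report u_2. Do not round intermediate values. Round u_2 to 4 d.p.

0.5479

u_1 = g(0.458000) = 0.646939
u_2 = g(0.646939) = 0.547933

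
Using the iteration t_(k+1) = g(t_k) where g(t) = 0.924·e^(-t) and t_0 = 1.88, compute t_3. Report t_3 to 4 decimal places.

0.4141

t_1 = g(1.880000) = 0.140993
t_2 = g(0.140993) = 0.802490
t_3 = g(0.802490) = 0.414148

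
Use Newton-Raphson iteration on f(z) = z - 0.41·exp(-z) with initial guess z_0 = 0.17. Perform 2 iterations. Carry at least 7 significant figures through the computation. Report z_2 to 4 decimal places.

0.3029

Newton update: z ← z − f(z)/f'(z).
f'(z) = 1 + 0.41·exp(-z)
z_0 = 0.170000: f = -0.175903, f' = 1.345903 → z_1 = 0.170000 - (-0.175903)/(1.345903) = 0.300695
z_1 = 0.300695: f = -0.002830, f' = 1.303524 → z_2 = 0.300695 - (-0.002830)/(1.303524) = 0.302866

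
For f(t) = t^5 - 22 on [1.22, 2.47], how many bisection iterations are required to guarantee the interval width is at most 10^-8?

27

Initial width b − a = 2.47 − 1.22 = 1.250000.
After n steps the width is (b−a)/2^n; need (b−a)/2^n ≤ 10^-8.
So n ≥ log₂(1.250000/10^-8) = log₂(125000000.0000) ≈ 26.8974.
Hence n = 27.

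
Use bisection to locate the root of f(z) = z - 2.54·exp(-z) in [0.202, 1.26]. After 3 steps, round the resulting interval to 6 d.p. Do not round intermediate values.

f(0.202000) = -1.873421, f(1.260000) = 0.539519 (opposite signs)
step 1: m = 0.731000, f(m) = -0.491825 < 0 → root in [0.731000, 1.260000]
step 2: m = 0.995500, f(m) = 0.056872 > 0 → root in [0.731000, 0.995500]
step 3: m = 0.863250, f(m) = -0.208094 < 0 → root in [0.863250, 0.995500]

[0.863250, 0.995500]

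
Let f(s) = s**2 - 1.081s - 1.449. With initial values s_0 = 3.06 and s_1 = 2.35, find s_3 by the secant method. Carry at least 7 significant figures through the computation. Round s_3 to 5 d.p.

1.88041

f(s_0) = 4.606740, f(s_1) = 1.533150
s_2 = 2.350000 - (1.533150)·(2.350000 - 3.060000)/(1.533150 - (4.606740)) = 1.995842; f(s_2) = 0.376880
s_3 = 1.995842 - (0.376880)·(1.995842 - 2.350000)/(0.376880 - (1.533150)) = 1.880406; f(s_3) = 0.054208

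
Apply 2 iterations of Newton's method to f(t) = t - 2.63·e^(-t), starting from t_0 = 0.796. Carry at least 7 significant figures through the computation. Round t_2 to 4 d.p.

0.9835

f'(t) = 1 + 2.63·e^(-t)
t_0 = 0.796000: f = -0.390472, f' = 2.186472 → t_1 = 0.796000 - (-0.390472)/(2.186472) = 0.974585
t_1 = 0.974585: f = -0.017842, f' = 1.992427 → t_2 = 0.974585 - (-0.017842)/(1.992427) = 0.983540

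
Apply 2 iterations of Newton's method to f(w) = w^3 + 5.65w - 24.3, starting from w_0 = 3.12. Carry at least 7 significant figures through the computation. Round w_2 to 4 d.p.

2.2693

f'(w) = 3w^2 + 5.65
w_0 = 3.120000: f = 23.699328, f' = 34.853200 → w_1 = 3.120000 - (23.699328)/(34.853200) = 2.440024
w_1 = 2.440024: f = 4.013356, f' = 23.511156 → w_2 = 2.440024 - (4.013356)/(23.511156) = 2.269324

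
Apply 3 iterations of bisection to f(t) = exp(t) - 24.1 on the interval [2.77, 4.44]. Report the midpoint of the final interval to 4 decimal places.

3.0831

f(2.770000) = -8.141366, f(4.440000) = 60.674942 (opposite signs)
step 1: m = 3.605000, f(m) = 12.681684 > 0 → root in [2.770000, 3.605000]
step 2: m = 3.187500, f(m) = 0.127782 > 0 → root in [2.770000, 3.187500]
step 3: m = 2.978750, f(m) = -4.436778 < 0 → root in [2.978750, 3.187500]
Midpoint of [2.978750, 3.187500] = 3.083125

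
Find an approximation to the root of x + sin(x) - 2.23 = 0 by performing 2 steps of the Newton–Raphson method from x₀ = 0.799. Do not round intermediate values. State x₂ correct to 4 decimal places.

1.2728

f'(x) = 1 + cos(x)
x_0 = 0.799000: f = -0.714341, f' = 1.697424 → x_1 = 0.799000 - (-0.714341)/(1.697424) = 1.219838
x_1 = 1.219838: f = -0.071118, f' = 1.343798 → x_2 = 1.219838 - (-0.071118)/(1.343798) = 1.272761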